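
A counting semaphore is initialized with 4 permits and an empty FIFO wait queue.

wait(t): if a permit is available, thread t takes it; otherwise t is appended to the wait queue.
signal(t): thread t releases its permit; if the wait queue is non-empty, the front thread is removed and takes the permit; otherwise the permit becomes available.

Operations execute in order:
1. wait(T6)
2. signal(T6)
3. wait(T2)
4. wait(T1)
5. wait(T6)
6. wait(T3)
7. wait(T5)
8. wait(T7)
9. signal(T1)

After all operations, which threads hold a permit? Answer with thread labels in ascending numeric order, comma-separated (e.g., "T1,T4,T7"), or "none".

Answer: T2,T3,T5,T6

Derivation:
Step 1: wait(T6) -> count=3 queue=[] holders={T6}
Step 2: signal(T6) -> count=4 queue=[] holders={none}
Step 3: wait(T2) -> count=3 queue=[] holders={T2}
Step 4: wait(T1) -> count=2 queue=[] holders={T1,T2}
Step 5: wait(T6) -> count=1 queue=[] holders={T1,T2,T6}
Step 6: wait(T3) -> count=0 queue=[] holders={T1,T2,T3,T6}
Step 7: wait(T5) -> count=0 queue=[T5] holders={T1,T2,T3,T6}
Step 8: wait(T7) -> count=0 queue=[T5,T7] holders={T1,T2,T3,T6}
Step 9: signal(T1) -> count=0 queue=[T7] holders={T2,T3,T5,T6}
Final holders: T2,T3,T5,T6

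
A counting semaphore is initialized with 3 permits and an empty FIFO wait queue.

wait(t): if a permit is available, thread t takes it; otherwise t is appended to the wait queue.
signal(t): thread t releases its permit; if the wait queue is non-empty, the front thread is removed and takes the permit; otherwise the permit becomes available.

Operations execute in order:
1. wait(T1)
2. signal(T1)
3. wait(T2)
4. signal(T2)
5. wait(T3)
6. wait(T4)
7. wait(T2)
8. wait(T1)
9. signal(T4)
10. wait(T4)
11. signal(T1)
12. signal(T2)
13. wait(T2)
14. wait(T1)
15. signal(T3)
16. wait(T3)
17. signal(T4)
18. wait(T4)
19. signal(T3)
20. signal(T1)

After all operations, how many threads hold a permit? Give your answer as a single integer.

Answer: 2

Derivation:
Step 1: wait(T1) -> count=2 queue=[] holders={T1}
Step 2: signal(T1) -> count=3 queue=[] holders={none}
Step 3: wait(T2) -> count=2 queue=[] holders={T2}
Step 4: signal(T2) -> count=3 queue=[] holders={none}
Step 5: wait(T3) -> count=2 queue=[] holders={T3}
Step 6: wait(T4) -> count=1 queue=[] holders={T3,T4}
Step 7: wait(T2) -> count=0 queue=[] holders={T2,T3,T4}
Step 8: wait(T1) -> count=0 queue=[T1] holders={T2,T3,T4}
Step 9: signal(T4) -> count=0 queue=[] holders={T1,T2,T3}
Step 10: wait(T4) -> count=0 queue=[T4] holders={T1,T2,T3}
Step 11: signal(T1) -> count=0 queue=[] holders={T2,T3,T4}
Step 12: signal(T2) -> count=1 queue=[] holders={T3,T4}
Step 13: wait(T2) -> count=0 queue=[] holders={T2,T3,T4}
Step 14: wait(T1) -> count=0 queue=[T1] holders={T2,T3,T4}
Step 15: signal(T3) -> count=0 queue=[] holders={T1,T2,T4}
Step 16: wait(T3) -> count=0 queue=[T3] holders={T1,T2,T4}
Step 17: signal(T4) -> count=0 queue=[] holders={T1,T2,T3}
Step 18: wait(T4) -> count=0 queue=[T4] holders={T1,T2,T3}
Step 19: signal(T3) -> count=0 queue=[] holders={T1,T2,T4}
Step 20: signal(T1) -> count=1 queue=[] holders={T2,T4}
Final holders: {T2,T4} -> 2 thread(s)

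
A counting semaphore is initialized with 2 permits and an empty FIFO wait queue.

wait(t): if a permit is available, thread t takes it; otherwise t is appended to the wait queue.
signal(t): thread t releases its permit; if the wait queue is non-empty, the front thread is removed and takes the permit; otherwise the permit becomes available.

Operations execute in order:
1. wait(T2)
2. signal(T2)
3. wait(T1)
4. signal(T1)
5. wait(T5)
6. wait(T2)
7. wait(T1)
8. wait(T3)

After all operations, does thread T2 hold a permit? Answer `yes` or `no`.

Answer: yes

Derivation:
Step 1: wait(T2) -> count=1 queue=[] holders={T2}
Step 2: signal(T2) -> count=2 queue=[] holders={none}
Step 3: wait(T1) -> count=1 queue=[] holders={T1}
Step 4: signal(T1) -> count=2 queue=[] holders={none}
Step 5: wait(T5) -> count=1 queue=[] holders={T5}
Step 6: wait(T2) -> count=0 queue=[] holders={T2,T5}
Step 7: wait(T1) -> count=0 queue=[T1] holders={T2,T5}
Step 8: wait(T3) -> count=0 queue=[T1,T3] holders={T2,T5}
Final holders: {T2,T5} -> T2 in holders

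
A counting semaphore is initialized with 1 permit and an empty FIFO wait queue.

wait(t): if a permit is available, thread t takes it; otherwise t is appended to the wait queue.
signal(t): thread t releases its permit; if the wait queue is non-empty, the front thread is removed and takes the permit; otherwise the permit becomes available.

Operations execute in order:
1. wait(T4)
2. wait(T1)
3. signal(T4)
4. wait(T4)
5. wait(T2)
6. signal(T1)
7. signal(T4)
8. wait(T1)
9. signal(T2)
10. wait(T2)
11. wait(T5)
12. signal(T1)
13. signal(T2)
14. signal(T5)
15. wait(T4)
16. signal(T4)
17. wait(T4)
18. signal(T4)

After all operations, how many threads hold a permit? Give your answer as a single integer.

Step 1: wait(T4) -> count=0 queue=[] holders={T4}
Step 2: wait(T1) -> count=0 queue=[T1] holders={T4}
Step 3: signal(T4) -> count=0 queue=[] holders={T1}
Step 4: wait(T4) -> count=0 queue=[T4] holders={T1}
Step 5: wait(T2) -> count=0 queue=[T4,T2] holders={T1}
Step 6: signal(T1) -> count=0 queue=[T2] holders={T4}
Step 7: signal(T4) -> count=0 queue=[] holders={T2}
Step 8: wait(T1) -> count=0 queue=[T1] holders={T2}
Step 9: signal(T2) -> count=0 queue=[] holders={T1}
Step 10: wait(T2) -> count=0 queue=[T2] holders={T1}
Step 11: wait(T5) -> count=0 queue=[T2,T5] holders={T1}
Step 12: signal(T1) -> count=0 queue=[T5] holders={T2}
Step 13: signal(T2) -> count=0 queue=[] holders={T5}
Step 14: signal(T5) -> count=1 queue=[] holders={none}
Step 15: wait(T4) -> count=0 queue=[] holders={T4}
Step 16: signal(T4) -> count=1 queue=[] holders={none}
Step 17: wait(T4) -> count=0 queue=[] holders={T4}
Step 18: signal(T4) -> count=1 queue=[] holders={none}
Final holders: {none} -> 0 thread(s)

Answer: 0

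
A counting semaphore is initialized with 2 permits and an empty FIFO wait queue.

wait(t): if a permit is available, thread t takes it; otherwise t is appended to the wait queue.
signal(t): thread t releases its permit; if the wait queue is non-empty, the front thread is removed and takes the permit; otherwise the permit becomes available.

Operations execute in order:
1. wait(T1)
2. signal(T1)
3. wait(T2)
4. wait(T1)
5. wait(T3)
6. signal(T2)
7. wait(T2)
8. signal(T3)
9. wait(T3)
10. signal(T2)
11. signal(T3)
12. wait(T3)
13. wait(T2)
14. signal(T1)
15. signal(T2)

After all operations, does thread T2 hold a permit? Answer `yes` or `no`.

Step 1: wait(T1) -> count=1 queue=[] holders={T1}
Step 2: signal(T1) -> count=2 queue=[] holders={none}
Step 3: wait(T2) -> count=1 queue=[] holders={T2}
Step 4: wait(T1) -> count=0 queue=[] holders={T1,T2}
Step 5: wait(T3) -> count=0 queue=[T3] holders={T1,T2}
Step 6: signal(T2) -> count=0 queue=[] holders={T1,T3}
Step 7: wait(T2) -> count=0 queue=[T2] holders={T1,T3}
Step 8: signal(T3) -> count=0 queue=[] holders={T1,T2}
Step 9: wait(T3) -> count=0 queue=[T3] holders={T1,T2}
Step 10: signal(T2) -> count=0 queue=[] holders={T1,T3}
Step 11: signal(T3) -> count=1 queue=[] holders={T1}
Step 12: wait(T3) -> count=0 queue=[] holders={T1,T3}
Step 13: wait(T2) -> count=0 queue=[T2] holders={T1,T3}
Step 14: signal(T1) -> count=0 queue=[] holders={T2,T3}
Step 15: signal(T2) -> count=1 queue=[] holders={T3}
Final holders: {T3} -> T2 not in holders

Answer: no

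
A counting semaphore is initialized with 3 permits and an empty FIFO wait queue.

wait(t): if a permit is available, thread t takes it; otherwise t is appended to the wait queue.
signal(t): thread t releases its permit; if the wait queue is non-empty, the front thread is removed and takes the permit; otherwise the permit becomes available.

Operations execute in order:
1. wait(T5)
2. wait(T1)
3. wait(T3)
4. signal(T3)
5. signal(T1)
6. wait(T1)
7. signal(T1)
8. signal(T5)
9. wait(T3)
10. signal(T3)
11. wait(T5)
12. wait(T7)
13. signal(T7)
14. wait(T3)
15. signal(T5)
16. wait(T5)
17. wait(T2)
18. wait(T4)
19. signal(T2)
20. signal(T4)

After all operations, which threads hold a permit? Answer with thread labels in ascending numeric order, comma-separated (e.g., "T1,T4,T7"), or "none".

Answer: T3,T5

Derivation:
Step 1: wait(T5) -> count=2 queue=[] holders={T5}
Step 2: wait(T1) -> count=1 queue=[] holders={T1,T5}
Step 3: wait(T3) -> count=0 queue=[] holders={T1,T3,T5}
Step 4: signal(T3) -> count=1 queue=[] holders={T1,T5}
Step 5: signal(T1) -> count=2 queue=[] holders={T5}
Step 6: wait(T1) -> count=1 queue=[] holders={T1,T5}
Step 7: signal(T1) -> count=2 queue=[] holders={T5}
Step 8: signal(T5) -> count=3 queue=[] holders={none}
Step 9: wait(T3) -> count=2 queue=[] holders={T3}
Step 10: signal(T3) -> count=3 queue=[] holders={none}
Step 11: wait(T5) -> count=2 queue=[] holders={T5}
Step 12: wait(T7) -> count=1 queue=[] holders={T5,T7}
Step 13: signal(T7) -> count=2 queue=[] holders={T5}
Step 14: wait(T3) -> count=1 queue=[] holders={T3,T5}
Step 15: signal(T5) -> count=2 queue=[] holders={T3}
Step 16: wait(T5) -> count=1 queue=[] holders={T3,T5}
Step 17: wait(T2) -> count=0 queue=[] holders={T2,T3,T5}
Step 18: wait(T4) -> count=0 queue=[T4] holders={T2,T3,T5}
Step 19: signal(T2) -> count=0 queue=[] holders={T3,T4,T5}
Step 20: signal(T4) -> count=1 queue=[] holders={T3,T5}
Final holders: T3,T5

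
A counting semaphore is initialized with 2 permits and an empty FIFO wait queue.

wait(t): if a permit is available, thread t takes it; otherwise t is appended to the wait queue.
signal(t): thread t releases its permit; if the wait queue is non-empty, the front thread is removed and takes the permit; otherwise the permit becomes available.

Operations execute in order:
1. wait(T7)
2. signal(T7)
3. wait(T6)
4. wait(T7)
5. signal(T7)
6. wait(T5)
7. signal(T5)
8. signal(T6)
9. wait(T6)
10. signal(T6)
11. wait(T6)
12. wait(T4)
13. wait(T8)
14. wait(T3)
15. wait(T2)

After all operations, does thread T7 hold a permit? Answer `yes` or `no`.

Step 1: wait(T7) -> count=1 queue=[] holders={T7}
Step 2: signal(T7) -> count=2 queue=[] holders={none}
Step 3: wait(T6) -> count=1 queue=[] holders={T6}
Step 4: wait(T7) -> count=0 queue=[] holders={T6,T7}
Step 5: signal(T7) -> count=1 queue=[] holders={T6}
Step 6: wait(T5) -> count=0 queue=[] holders={T5,T6}
Step 7: signal(T5) -> count=1 queue=[] holders={T6}
Step 8: signal(T6) -> count=2 queue=[] holders={none}
Step 9: wait(T6) -> count=1 queue=[] holders={T6}
Step 10: signal(T6) -> count=2 queue=[] holders={none}
Step 11: wait(T6) -> count=1 queue=[] holders={T6}
Step 12: wait(T4) -> count=0 queue=[] holders={T4,T6}
Step 13: wait(T8) -> count=0 queue=[T8] holders={T4,T6}
Step 14: wait(T3) -> count=0 queue=[T8,T3] holders={T4,T6}
Step 15: wait(T2) -> count=0 queue=[T8,T3,T2] holders={T4,T6}
Final holders: {T4,T6} -> T7 not in holders

Answer: no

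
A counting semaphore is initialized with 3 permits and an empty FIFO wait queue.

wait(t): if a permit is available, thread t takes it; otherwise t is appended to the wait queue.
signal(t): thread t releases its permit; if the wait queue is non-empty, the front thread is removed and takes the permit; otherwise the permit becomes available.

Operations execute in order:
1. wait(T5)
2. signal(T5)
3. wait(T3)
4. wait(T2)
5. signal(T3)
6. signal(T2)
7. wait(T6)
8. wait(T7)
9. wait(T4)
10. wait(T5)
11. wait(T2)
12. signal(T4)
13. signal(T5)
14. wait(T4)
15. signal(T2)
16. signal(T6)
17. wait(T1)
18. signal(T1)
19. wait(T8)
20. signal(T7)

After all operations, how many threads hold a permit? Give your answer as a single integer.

Answer: 2

Derivation:
Step 1: wait(T5) -> count=2 queue=[] holders={T5}
Step 2: signal(T5) -> count=3 queue=[] holders={none}
Step 3: wait(T3) -> count=2 queue=[] holders={T3}
Step 4: wait(T2) -> count=1 queue=[] holders={T2,T3}
Step 5: signal(T3) -> count=2 queue=[] holders={T2}
Step 6: signal(T2) -> count=3 queue=[] holders={none}
Step 7: wait(T6) -> count=2 queue=[] holders={T6}
Step 8: wait(T7) -> count=1 queue=[] holders={T6,T7}
Step 9: wait(T4) -> count=0 queue=[] holders={T4,T6,T7}
Step 10: wait(T5) -> count=0 queue=[T5] holders={T4,T6,T7}
Step 11: wait(T2) -> count=0 queue=[T5,T2] holders={T4,T6,T7}
Step 12: signal(T4) -> count=0 queue=[T2] holders={T5,T6,T7}
Step 13: signal(T5) -> count=0 queue=[] holders={T2,T6,T7}
Step 14: wait(T4) -> count=0 queue=[T4] holders={T2,T6,T7}
Step 15: signal(T2) -> count=0 queue=[] holders={T4,T6,T7}
Step 16: signal(T6) -> count=1 queue=[] holders={T4,T7}
Step 17: wait(T1) -> count=0 queue=[] holders={T1,T4,T7}
Step 18: signal(T1) -> count=1 queue=[] holders={T4,T7}
Step 19: wait(T8) -> count=0 queue=[] holders={T4,T7,T8}
Step 20: signal(T7) -> count=1 queue=[] holders={T4,T8}
Final holders: {T4,T8} -> 2 thread(s)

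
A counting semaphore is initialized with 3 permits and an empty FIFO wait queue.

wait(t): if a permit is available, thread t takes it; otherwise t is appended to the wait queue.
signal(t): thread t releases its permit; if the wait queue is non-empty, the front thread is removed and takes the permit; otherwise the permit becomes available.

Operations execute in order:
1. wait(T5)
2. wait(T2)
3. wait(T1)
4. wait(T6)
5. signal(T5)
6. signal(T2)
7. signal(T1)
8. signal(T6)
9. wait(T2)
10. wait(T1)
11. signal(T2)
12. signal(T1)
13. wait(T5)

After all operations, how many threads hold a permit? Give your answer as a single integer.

Answer: 1

Derivation:
Step 1: wait(T5) -> count=2 queue=[] holders={T5}
Step 2: wait(T2) -> count=1 queue=[] holders={T2,T5}
Step 3: wait(T1) -> count=0 queue=[] holders={T1,T2,T5}
Step 4: wait(T6) -> count=0 queue=[T6] holders={T1,T2,T5}
Step 5: signal(T5) -> count=0 queue=[] holders={T1,T2,T6}
Step 6: signal(T2) -> count=1 queue=[] holders={T1,T6}
Step 7: signal(T1) -> count=2 queue=[] holders={T6}
Step 8: signal(T6) -> count=3 queue=[] holders={none}
Step 9: wait(T2) -> count=2 queue=[] holders={T2}
Step 10: wait(T1) -> count=1 queue=[] holders={T1,T2}
Step 11: signal(T2) -> count=2 queue=[] holders={T1}
Step 12: signal(T1) -> count=3 queue=[] holders={none}
Step 13: wait(T5) -> count=2 queue=[] holders={T5}
Final holders: {T5} -> 1 thread(s)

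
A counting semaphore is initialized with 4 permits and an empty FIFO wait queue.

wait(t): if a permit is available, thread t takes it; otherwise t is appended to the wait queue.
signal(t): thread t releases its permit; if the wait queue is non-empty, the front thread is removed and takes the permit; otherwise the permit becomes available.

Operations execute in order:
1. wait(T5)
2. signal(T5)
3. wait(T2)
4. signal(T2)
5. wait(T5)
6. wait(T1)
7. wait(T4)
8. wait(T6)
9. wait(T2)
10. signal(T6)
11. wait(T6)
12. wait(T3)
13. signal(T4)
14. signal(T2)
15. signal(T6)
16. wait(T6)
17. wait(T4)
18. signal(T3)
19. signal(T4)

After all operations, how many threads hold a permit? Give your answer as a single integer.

Step 1: wait(T5) -> count=3 queue=[] holders={T5}
Step 2: signal(T5) -> count=4 queue=[] holders={none}
Step 3: wait(T2) -> count=3 queue=[] holders={T2}
Step 4: signal(T2) -> count=4 queue=[] holders={none}
Step 5: wait(T5) -> count=3 queue=[] holders={T5}
Step 6: wait(T1) -> count=2 queue=[] holders={T1,T5}
Step 7: wait(T4) -> count=1 queue=[] holders={T1,T4,T5}
Step 8: wait(T6) -> count=0 queue=[] holders={T1,T4,T5,T6}
Step 9: wait(T2) -> count=0 queue=[T2] holders={T1,T4,T5,T6}
Step 10: signal(T6) -> count=0 queue=[] holders={T1,T2,T4,T5}
Step 11: wait(T6) -> count=0 queue=[T6] holders={T1,T2,T4,T5}
Step 12: wait(T3) -> count=0 queue=[T6,T3] holders={T1,T2,T4,T5}
Step 13: signal(T4) -> count=0 queue=[T3] holders={T1,T2,T5,T6}
Step 14: signal(T2) -> count=0 queue=[] holders={T1,T3,T5,T6}
Step 15: signal(T6) -> count=1 queue=[] holders={T1,T3,T5}
Step 16: wait(T6) -> count=0 queue=[] holders={T1,T3,T5,T6}
Step 17: wait(T4) -> count=0 queue=[T4] holders={T1,T3,T5,T6}
Step 18: signal(T3) -> count=0 queue=[] holders={T1,T4,T5,T6}
Step 19: signal(T4) -> count=1 queue=[] holders={T1,T5,T6}
Final holders: {T1,T5,T6} -> 3 thread(s)

Answer: 3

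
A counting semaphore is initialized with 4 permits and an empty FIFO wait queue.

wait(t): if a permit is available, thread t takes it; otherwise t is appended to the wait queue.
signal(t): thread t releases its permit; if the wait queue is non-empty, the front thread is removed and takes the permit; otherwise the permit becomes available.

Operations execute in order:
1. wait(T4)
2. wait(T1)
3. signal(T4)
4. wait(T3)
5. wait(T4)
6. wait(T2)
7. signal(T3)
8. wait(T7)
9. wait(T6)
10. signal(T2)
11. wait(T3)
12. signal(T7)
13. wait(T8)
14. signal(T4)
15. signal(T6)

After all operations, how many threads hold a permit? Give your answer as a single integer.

Answer: 3

Derivation:
Step 1: wait(T4) -> count=3 queue=[] holders={T4}
Step 2: wait(T1) -> count=2 queue=[] holders={T1,T4}
Step 3: signal(T4) -> count=3 queue=[] holders={T1}
Step 4: wait(T3) -> count=2 queue=[] holders={T1,T3}
Step 5: wait(T4) -> count=1 queue=[] holders={T1,T3,T4}
Step 6: wait(T2) -> count=0 queue=[] holders={T1,T2,T3,T4}
Step 7: signal(T3) -> count=1 queue=[] holders={T1,T2,T4}
Step 8: wait(T7) -> count=0 queue=[] holders={T1,T2,T4,T7}
Step 9: wait(T6) -> count=0 queue=[T6] holders={T1,T2,T4,T7}
Step 10: signal(T2) -> count=0 queue=[] holders={T1,T4,T6,T7}
Step 11: wait(T3) -> count=0 queue=[T3] holders={T1,T4,T6,T7}
Step 12: signal(T7) -> count=0 queue=[] holders={T1,T3,T4,T6}
Step 13: wait(T8) -> count=0 queue=[T8] holders={T1,T3,T4,T6}
Step 14: signal(T4) -> count=0 queue=[] holders={T1,T3,T6,T8}
Step 15: signal(T6) -> count=1 queue=[] holders={T1,T3,T8}
Final holders: {T1,T3,T8} -> 3 thread(s)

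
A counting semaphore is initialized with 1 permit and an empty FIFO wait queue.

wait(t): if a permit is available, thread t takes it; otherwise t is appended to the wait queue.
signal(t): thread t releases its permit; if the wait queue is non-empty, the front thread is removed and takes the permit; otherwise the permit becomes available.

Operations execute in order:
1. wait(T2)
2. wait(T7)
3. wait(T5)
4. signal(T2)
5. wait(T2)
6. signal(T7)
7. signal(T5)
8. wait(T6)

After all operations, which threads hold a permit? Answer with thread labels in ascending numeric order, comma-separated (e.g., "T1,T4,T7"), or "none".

Answer: T2

Derivation:
Step 1: wait(T2) -> count=0 queue=[] holders={T2}
Step 2: wait(T7) -> count=0 queue=[T7] holders={T2}
Step 3: wait(T5) -> count=0 queue=[T7,T5] holders={T2}
Step 4: signal(T2) -> count=0 queue=[T5] holders={T7}
Step 5: wait(T2) -> count=0 queue=[T5,T2] holders={T7}
Step 6: signal(T7) -> count=0 queue=[T2] holders={T5}
Step 7: signal(T5) -> count=0 queue=[] holders={T2}
Step 8: wait(T6) -> count=0 queue=[T6] holders={T2}
Final holders: T2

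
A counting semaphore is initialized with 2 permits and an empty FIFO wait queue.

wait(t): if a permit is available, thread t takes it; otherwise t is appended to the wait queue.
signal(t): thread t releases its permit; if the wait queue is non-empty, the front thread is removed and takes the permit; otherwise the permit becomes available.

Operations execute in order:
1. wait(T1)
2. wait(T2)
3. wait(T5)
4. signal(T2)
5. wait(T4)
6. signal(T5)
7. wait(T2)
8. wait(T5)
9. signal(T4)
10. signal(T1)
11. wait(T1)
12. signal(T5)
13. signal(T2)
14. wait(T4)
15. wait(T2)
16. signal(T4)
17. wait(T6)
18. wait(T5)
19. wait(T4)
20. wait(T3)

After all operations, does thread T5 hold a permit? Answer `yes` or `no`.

Step 1: wait(T1) -> count=1 queue=[] holders={T1}
Step 2: wait(T2) -> count=0 queue=[] holders={T1,T2}
Step 3: wait(T5) -> count=0 queue=[T5] holders={T1,T2}
Step 4: signal(T2) -> count=0 queue=[] holders={T1,T5}
Step 5: wait(T4) -> count=0 queue=[T4] holders={T1,T5}
Step 6: signal(T5) -> count=0 queue=[] holders={T1,T4}
Step 7: wait(T2) -> count=0 queue=[T2] holders={T1,T4}
Step 8: wait(T5) -> count=0 queue=[T2,T5] holders={T1,T4}
Step 9: signal(T4) -> count=0 queue=[T5] holders={T1,T2}
Step 10: signal(T1) -> count=0 queue=[] holders={T2,T5}
Step 11: wait(T1) -> count=0 queue=[T1] holders={T2,T5}
Step 12: signal(T5) -> count=0 queue=[] holders={T1,T2}
Step 13: signal(T2) -> count=1 queue=[] holders={T1}
Step 14: wait(T4) -> count=0 queue=[] holders={T1,T4}
Step 15: wait(T2) -> count=0 queue=[T2] holders={T1,T4}
Step 16: signal(T4) -> count=0 queue=[] holders={T1,T2}
Step 17: wait(T6) -> count=0 queue=[T6] holders={T1,T2}
Step 18: wait(T5) -> count=0 queue=[T6,T5] holders={T1,T2}
Step 19: wait(T4) -> count=0 queue=[T6,T5,T4] holders={T1,T2}
Step 20: wait(T3) -> count=0 queue=[T6,T5,T4,T3] holders={T1,T2}
Final holders: {T1,T2} -> T5 not in holders

Answer: no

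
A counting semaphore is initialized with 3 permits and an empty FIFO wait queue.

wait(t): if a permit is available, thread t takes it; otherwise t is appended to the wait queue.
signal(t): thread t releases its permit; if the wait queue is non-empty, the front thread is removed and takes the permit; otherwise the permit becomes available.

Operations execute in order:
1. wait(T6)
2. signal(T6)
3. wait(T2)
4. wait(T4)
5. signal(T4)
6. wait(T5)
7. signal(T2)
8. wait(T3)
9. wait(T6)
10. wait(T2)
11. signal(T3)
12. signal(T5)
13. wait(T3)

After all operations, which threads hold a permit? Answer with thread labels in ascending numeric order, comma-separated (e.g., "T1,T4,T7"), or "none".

Answer: T2,T3,T6

Derivation:
Step 1: wait(T6) -> count=2 queue=[] holders={T6}
Step 2: signal(T6) -> count=3 queue=[] holders={none}
Step 3: wait(T2) -> count=2 queue=[] holders={T2}
Step 4: wait(T4) -> count=1 queue=[] holders={T2,T4}
Step 5: signal(T4) -> count=2 queue=[] holders={T2}
Step 6: wait(T5) -> count=1 queue=[] holders={T2,T5}
Step 7: signal(T2) -> count=2 queue=[] holders={T5}
Step 8: wait(T3) -> count=1 queue=[] holders={T3,T5}
Step 9: wait(T6) -> count=0 queue=[] holders={T3,T5,T6}
Step 10: wait(T2) -> count=0 queue=[T2] holders={T3,T5,T6}
Step 11: signal(T3) -> count=0 queue=[] holders={T2,T5,T6}
Step 12: signal(T5) -> count=1 queue=[] holders={T2,T6}
Step 13: wait(T3) -> count=0 queue=[] holders={T2,T3,T6}
Final holders: T2,T3,T6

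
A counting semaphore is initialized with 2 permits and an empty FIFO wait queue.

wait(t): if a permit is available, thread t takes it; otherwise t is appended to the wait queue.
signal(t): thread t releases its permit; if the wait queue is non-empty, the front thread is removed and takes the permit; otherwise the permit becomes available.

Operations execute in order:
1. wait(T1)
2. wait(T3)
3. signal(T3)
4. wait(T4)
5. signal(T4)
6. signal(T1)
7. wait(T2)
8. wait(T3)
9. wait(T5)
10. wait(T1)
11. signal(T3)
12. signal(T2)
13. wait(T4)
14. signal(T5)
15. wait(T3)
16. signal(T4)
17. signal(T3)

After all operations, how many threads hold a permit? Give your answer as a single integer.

Step 1: wait(T1) -> count=1 queue=[] holders={T1}
Step 2: wait(T3) -> count=0 queue=[] holders={T1,T3}
Step 3: signal(T3) -> count=1 queue=[] holders={T1}
Step 4: wait(T4) -> count=0 queue=[] holders={T1,T4}
Step 5: signal(T4) -> count=1 queue=[] holders={T1}
Step 6: signal(T1) -> count=2 queue=[] holders={none}
Step 7: wait(T2) -> count=1 queue=[] holders={T2}
Step 8: wait(T3) -> count=0 queue=[] holders={T2,T3}
Step 9: wait(T5) -> count=0 queue=[T5] holders={T2,T3}
Step 10: wait(T1) -> count=0 queue=[T5,T1] holders={T2,T3}
Step 11: signal(T3) -> count=0 queue=[T1] holders={T2,T5}
Step 12: signal(T2) -> count=0 queue=[] holders={T1,T5}
Step 13: wait(T4) -> count=0 queue=[T4] holders={T1,T5}
Step 14: signal(T5) -> count=0 queue=[] holders={T1,T4}
Step 15: wait(T3) -> count=0 queue=[T3] holders={T1,T4}
Step 16: signal(T4) -> count=0 queue=[] holders={T1,T3}
Step 17: signal(T3) -> count=1 queue=[] holders={T1}
Final holders: {T1} -> 1 thread(s)

Answer: 1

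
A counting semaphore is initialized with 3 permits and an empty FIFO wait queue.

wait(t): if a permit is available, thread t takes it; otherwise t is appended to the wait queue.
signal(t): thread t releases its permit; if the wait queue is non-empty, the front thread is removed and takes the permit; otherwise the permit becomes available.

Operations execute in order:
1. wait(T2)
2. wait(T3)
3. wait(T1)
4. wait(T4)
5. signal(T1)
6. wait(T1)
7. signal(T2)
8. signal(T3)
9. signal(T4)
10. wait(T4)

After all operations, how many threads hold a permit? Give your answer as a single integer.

Answer: 2

Derivation:
Step 1: wait(T2) -> count=2 queue=[] holders={T2}
Step 2: wait(T3) -> count=1 queue=[] holders={T2,T3}
Step 3: wait(T1) -> count=0 queue=[] holders={T1,T2,T3}
Step 4: wait(T4) -> count=0 queue=[T4] holders={T1,T2,T3}
Step 5: signal(T1) -> count=0 queue=[] holders={T2,T3,T4}
Step 6: wait(T1) -> count=0 queue=[T1] holders={T2,T3,T4}
Step 7: signal(T2) -> count=0 queue=[] holders={T1,T3,T4}
Step 8: signal(T3) -> count=1 queue=[] holders={T1,T4}
Step 9: signal(T4) -> count=2 queue=[] holders={T1}
Step 10: wait(T4) -> count=1 queue=[] holders={T1,T4}
Final holders: {T1,T4} -> 2 thread(s)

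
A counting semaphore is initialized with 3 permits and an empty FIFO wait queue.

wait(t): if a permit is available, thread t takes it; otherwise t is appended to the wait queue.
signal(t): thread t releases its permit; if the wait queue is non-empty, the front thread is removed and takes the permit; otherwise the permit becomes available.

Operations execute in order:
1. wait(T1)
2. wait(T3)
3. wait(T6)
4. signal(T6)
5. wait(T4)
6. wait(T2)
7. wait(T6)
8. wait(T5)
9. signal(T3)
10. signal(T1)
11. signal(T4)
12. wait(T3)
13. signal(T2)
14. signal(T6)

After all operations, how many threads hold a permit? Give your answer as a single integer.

Answer: 2

Derivation:
Step 1: wait(T1) -> count=2 queue=[] holders={T1}
Step 2: wait(T3) -> count=1 queue=[] holders={T1,T3}
Step 3: wait(T6) -> count=0 queue=[] holders={T1,T3,T6}
Step 4: signal(T6) -> count=1 queue=[] holders={T1,T3}
Step 5: wait(T4) -> count=0 queue=[] holders={T1,T3,T4}
Step 6: wait(T2) -> count=0 queue=[T2] holders={T1,T3,T4}
Step 7: wait(T6) -> count=0 queue=[T2,T6] holders={T1,T3,T4}
Step 8: wait(T5) -> count=0 queue=[T2,T6,T5] holders={T1,T3,T4}
Step 9: signal(T3) -> count=0 queue=[T6,T5] holders={T1,T2,T4}
Step 10: signal(T1) -> count=0 queue=[T5] holders={T2,T4,T6}
Step 11: signal(T4) -> count=0 queue=[] holders={T2,T5,T6}
Step 12: wait(T3) -> count=0 queue=[T3] holders={T2,T5,T6}
Step 13: signal(T2) -> count=0 queue=[] holders={T3,T5,T6}
Step 14: signal(T6) -> count=1 queue=[] holders={T3,T5}
Final holders: {T3,T5} -> 2 thread(s)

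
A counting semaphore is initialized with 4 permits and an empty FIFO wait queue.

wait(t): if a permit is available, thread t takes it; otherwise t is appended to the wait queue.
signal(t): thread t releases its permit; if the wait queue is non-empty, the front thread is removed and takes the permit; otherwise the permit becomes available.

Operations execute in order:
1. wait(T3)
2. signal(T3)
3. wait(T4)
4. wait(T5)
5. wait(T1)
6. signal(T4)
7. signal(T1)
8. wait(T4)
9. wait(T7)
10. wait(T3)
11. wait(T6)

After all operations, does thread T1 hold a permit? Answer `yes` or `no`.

Answer: no

Derivation:
Step 1: wait(T3) -> count=3 queue=[] holders={T3}
Step 2: signal(T3) -> count=4 queue=[] holders={none}
Step 3: wait(T4) -> count=3 queue=[] holders={T4}
Step 4: wait(T5) -> count=2 queue=[] holders={T4,T5}
Step 5: wait(T1) -> count=1 queue=[] holders={T1,T4,T5}
Step 6: signal(T4) -> count=2 queue=[] holders={T1,T5}
Step 7: signal(T1) -> count=3 queue=[] holders={T5}
Step 8: wait(T4) -> count=2 queue=[] holders={T4,T5}
Step 9: wait(T7) -> count=1 queue=[] holders={T4,T5,T7}
Step 10: wait(T3) -> count=0 queue=[] holders={T3,T4,T5,T7}
Step 11: wait(T6) -> count=0 queue=[T6] holders={T3,T4,T5,T7}
Final holders: {T3,T4,T5,T7} -> T1 not in holders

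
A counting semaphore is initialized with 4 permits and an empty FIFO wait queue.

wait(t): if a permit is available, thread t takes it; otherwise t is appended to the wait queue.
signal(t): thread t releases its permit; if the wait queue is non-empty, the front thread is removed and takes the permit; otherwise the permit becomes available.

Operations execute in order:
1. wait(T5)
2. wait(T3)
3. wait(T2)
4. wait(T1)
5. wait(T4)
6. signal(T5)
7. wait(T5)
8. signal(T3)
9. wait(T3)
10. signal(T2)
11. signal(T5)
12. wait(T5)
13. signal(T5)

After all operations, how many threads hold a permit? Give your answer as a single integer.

Step 1: wait(T5) -> count=3 queue=[] holders={T5}
Step 2: wait(T3) -> count=2 queue=[] holders={T3,T5}
Step 3: wait(T2) -> count=1 queue=[] holders={T2,T3,T5}
Step 4: wait(T1) -> count=0 queue=[] holders={T1,T2,T3,T5}
Step 5: wait(T4) -> count=0 queue=[T4] holders={T1,T2,T3,T5}
Step 6: signal(T5) -> count=0 queue=[] holders={T1,T2,T3,T4}
Step 7: wait(T5) -> count=0 queue=[T5] holders={T1,T2,T3,T4}
Step 8: signal(T3) -> count=0 queue=[] holders={T1,T2,T4,T5}
Step 9: wait(T3) -> count=0 queue=[T3] holders={T1,T2,T4,T5}
Step 10: signal(T2) -> count=0 queue=[] holders={T1,T3,T4,T5}
Step 11: signal(T5) -> count=1 queue=[] holders={T1,T3,T4}
Step 12: wait(T5) -> count=0 queue=[] holders={T1,T3,T4,T5}
Step 13: signal(T5) -> count=1 queue=[] holders={T1,T3,T4}
Final holders: {T1,T3,T4} -> 3 thread(s)

Answer: 3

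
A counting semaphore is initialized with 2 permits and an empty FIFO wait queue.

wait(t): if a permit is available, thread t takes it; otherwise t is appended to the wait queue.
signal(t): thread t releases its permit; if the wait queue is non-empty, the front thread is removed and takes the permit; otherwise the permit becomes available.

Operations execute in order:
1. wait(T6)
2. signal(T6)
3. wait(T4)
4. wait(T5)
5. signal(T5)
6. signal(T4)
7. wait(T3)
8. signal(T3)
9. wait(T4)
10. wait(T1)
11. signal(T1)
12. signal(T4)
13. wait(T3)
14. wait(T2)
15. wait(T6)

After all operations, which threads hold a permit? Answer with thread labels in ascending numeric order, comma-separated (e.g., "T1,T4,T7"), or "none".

Step 1: wait(T6) -> count=1 queue=[] holders={T6}
Step 2: signal(T6) -> count=2 queue=[] holders={none}
Step 3: wait(T4) -> count=1 queue=[] holders={T4}
Step 4: wait(T5) -> count=0 queue=[] holders={T4,T5}
Step 5: signal(T5) -> count=1 queue=[] holders={T4}
Step 6: signal(T4) -> count=2 queue=[] holders={none}
Step 7: wait(T3) -> count=1 queue=[] holders={T3}
Step 8: signal(T3) -> count=2 queue=[] holders={none}
Step 9: wait(T4) -> count=1 queue=[] holders={T4}
Step 10: wait(T1) -> count=0 queue=[] holders={T1,T4}
Step 11: signal(T1) -> count=1 queue=[] holders={T4}
Step 12: signal(T4) -> count=2 queue=[] holders={none}
Step 13: wait(T3) -> count=1 queue=[] holders={T3}
Step 14: wait(T2) -> count=0 queue=[] holders={T2,T3}
Step 15: wait(T6) -> count=0 queue=[T6] holders={T2,T3}
Final holders: T2,T3

Answer: T2,T3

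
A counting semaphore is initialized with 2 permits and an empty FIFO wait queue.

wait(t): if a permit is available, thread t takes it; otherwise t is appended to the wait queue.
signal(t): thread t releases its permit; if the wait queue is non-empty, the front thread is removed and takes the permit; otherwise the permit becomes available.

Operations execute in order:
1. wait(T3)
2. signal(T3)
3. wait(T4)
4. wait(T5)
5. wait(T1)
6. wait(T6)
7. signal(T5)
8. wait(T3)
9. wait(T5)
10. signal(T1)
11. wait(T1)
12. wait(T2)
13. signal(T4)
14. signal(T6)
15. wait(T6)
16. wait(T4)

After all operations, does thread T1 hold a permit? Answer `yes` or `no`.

Step 1: wait(T3) -> count=1 queue=[] holders={T3}
Step 2: signal(T3) -> count=2 queue=[] holders={none}
Step 3: wait(T4) -> count=1 queue=[] holders={T4}
Step 4: wait(T5) -> count=0 queue=[] holders={T4,T5}
Step 5: wait(T1) -> count=0 queue=[T1] holders={T4,T5}
Step 6: wait(T6) -> count=0 queue=[T1,T6] holders={T4,T5}
Step 7: signal(T5) -> count=0 queue=[T6] holders={T1,T4}
Step 8: wait(T3) -> count=0 queue=[T6,T3] holders={T1,T4}
Step 9: wait(T5) -> count=0 queue=[T6,T3,T5] holders={T1,T4}
Step 10: signal(T1) -> count=0 queue=[T3,T5] holders={T4,T6}
Step 11: wait(T1) -> count=0 queue=[T3,T5,T1] holders={T4,T6}
Step 12: wait(T2) -> count=0 queue=[T3,T5,T1,T2] holders={T4,T6}
Step 13: signal(T4) -> count=0 queue=[T5,T1,T2] holders={T3,T6}
Step 14: signal(T6) -> count=0 queue=[T1,T2] holders={T3,T5}
Step 15: wait(T6) -> count=0 queue=[T1,T2,T6] holders={T3,T5}
Step 16: wait(T4) -> count=0 queue=[T1,T2,T6,T4] holders={T3,T5}
Final holders: {T3,T5} -> T1 not in holders

Answer: no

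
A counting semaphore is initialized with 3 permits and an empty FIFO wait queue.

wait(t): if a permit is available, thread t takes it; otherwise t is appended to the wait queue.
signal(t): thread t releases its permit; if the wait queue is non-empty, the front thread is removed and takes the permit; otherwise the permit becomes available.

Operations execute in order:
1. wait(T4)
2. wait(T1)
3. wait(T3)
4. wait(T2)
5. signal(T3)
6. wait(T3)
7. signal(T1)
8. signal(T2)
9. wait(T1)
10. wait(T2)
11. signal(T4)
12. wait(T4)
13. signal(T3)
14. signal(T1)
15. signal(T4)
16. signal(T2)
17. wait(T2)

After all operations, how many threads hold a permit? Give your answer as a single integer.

Step 1: wait(T4) -> count=2 queue=[] holders={T4}
Step 2: wait(T1) -> count=1 queue=[] holders={T1,T4}
Step 3: wait(T3) -> count=0 queue=[] holders={T1,T3,T4}
Step 4: wait(T2) -> count=0 queue=[T2] holders={T1,T3,T4}
Step 5: signal(T3) -> count=0 queue=[] holders={T1,T2,T4}
Step 6: wait(T3) -> count=0 queue=[T3] holders={T1,T2,T4}
Step 7: signal(T1) -> count=0 queue=[] holders={T2,T3,T4}
Step 8: signal(T2) -> count=1 queue=[] holders={T3,T4}
Step 9: wait(T1) -> count=0 queue=[] holders={T1,T3,T4}
Step 10: wait(T2) -> count=0 queue=[T2] holders={T1,T3,T4}
Step 11: signal(T4) -> count=0 queue=[] holders={T1,T2,T3}
Step 12: wait(T4) -> count=0 queue=[T4] holders={T1,T2,T3}
Step 13: signal(T3) -> count=0 queue=[] holders={T1,T2,T4}
Step 14: signal(T1) -> count=1 queue=[] holders={T2,T4}
Step 15: signal(T4) -> count=2 queue=[] holders={T2}
Step 16: signal(T2) -> count=3 queue=[] holders={none}
Step 17: wait(T2) -> count=2 queue=[] holders={T2}
Final holders: {T2} -> 1 thread(s)

Answer: 1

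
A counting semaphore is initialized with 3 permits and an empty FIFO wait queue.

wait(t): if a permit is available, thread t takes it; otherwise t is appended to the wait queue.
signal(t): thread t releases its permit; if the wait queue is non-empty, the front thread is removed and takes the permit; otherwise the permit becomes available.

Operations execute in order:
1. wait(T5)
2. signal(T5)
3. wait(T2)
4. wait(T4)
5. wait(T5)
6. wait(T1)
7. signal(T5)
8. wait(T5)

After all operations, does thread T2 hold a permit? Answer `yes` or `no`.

Answer: yes

Derivation:
Step 1: wait(T5) -> count=2 queue=[] holders={T5}
Step 2: signal(T5) -> count=3 queue=[] holders={none}
Step 3: wait(T2) -> count=2 queue=[] holders={T2}
Step 4: wait(T4) -> count=1 queue=[] holders={T2,T4}
Step 5: wait(T5) -> count=0 queue=[] holders={T2,T4,T5}
Step 6: wait(T1) -> count=0 queue=[T1] holders={T2,T4,T5}
Step 7: signal(T5) -> count=0 queue=[] holders={T1,T2,T4}
Step 8: wait(T5) -> count=0 queue=[T5] holders={T1,T2,T4}
Final holders: {T1,T2,T4} -> T2 in holders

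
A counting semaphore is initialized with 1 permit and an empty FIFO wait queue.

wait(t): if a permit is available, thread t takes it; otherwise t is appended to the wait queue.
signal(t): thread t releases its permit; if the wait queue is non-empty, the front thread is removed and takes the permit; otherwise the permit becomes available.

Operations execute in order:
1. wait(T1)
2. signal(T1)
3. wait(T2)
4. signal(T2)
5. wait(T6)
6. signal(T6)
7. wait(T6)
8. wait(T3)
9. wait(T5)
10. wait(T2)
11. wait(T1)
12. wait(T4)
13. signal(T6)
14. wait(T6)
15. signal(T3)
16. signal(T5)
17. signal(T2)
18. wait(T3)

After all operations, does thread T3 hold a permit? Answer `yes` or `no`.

Answer: no

Derivation:
Step 1: wait(T1) -> count=0 queue=[] holders={T1}
Step 2: signal(T1) -> count=1 queue=[] holders={none}
Step 3: wait(T2) -> count=0 queue=[] holders={T2}
Step 4: signal(T2) -> count=1 queue=[] holders={none}
Step 5: wait(T6) -> count=0 queue=[] holders={T6}
Step 6: signal(T6) -> count=1 queue=[] holders={none}
Step 7: wait(T6) -> count=0 queue=[] holders={T6}
Step 8: wait(T3) -> count=0 queue=[T3] holders={T6}
Step 9: wait(T5) -> count=0 queue=[T3,T5] holders={T6}
Step 10: wait(T2) -> count=0 queue=[T3,T5,T2] holders={T6}
Step 11: wait(T1) -> count=0 queue=[T3,T5,T2,T1] holders={T6}
Step 12: wait(T4) -> count=0 queue=[T3,T5,T2,T1,T4] holders={T6}
Step 13: signal(T6) -> count=0 queue=[T5,T2,T1,T4] holders={T3}
Step 14: wait(T6) -> count=0 queue=[T5,T2,T1,T4,T6] holders={T3}
Step 15: signal(T3) -> count=0 queue=[T2,T1,T4,T6] holders={T5}
Step 16: signal(T5) -> count=0 queue=[T1,T4,T6] holders={T2}
Step 17: signal(T2) -> count=0 queue=[T4,T6] holders={T1}
Step 18: wait(T3) -> count=0 queue=[T4,T6,T3] holders={T1}
Final holders: {T1} -> T3 not in holders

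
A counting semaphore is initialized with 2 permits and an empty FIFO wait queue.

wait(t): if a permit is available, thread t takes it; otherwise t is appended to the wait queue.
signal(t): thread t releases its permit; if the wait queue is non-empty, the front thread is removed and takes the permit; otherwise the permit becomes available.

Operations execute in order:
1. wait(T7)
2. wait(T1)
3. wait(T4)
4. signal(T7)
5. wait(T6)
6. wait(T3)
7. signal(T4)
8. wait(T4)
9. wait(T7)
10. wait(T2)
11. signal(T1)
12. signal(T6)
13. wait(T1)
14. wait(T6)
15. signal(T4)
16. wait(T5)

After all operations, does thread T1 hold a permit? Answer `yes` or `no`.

Answer: no

Derivation:
Step 1: wait(T7) -> count=1 queue=[] holders={T7}
Step 2: wait(T1) -> count=0 queue=[] holders={T1,T7}
Step 3: wait(T4) -> count=0 queue=[T4] holders={T1,T7}
Step 4: signal(T7) -> count=0 queue=[] holders={T1,T4}
Step 5: wait(T6) -> count=0 queue=[T6] holders={T1,T4}
Step 6: wait(T3) -> count=0 queue=[T6,T3] holders={T1,T4}
Step 7: signal(T4) -> count=0 queue=[T3] holders={T1,T6}
Step 8: wait(T4) -> count=0 queue=[T3,T4] holders={T1,T6}
Step 9: wait(T7) -> count=0 queue=[T3,T4,T7] holders={T1,T6}
Step 10: wait(T2) -> count=0 queue=[T3,T4,T7,T2] holders={T1,T6}
Step 11: signal(T1) -> count=0 queue=[T4,T7,T2] holders={T3,T6}
Step 12: signal(T6) -> count=0 queue=[T7,T2] holders={T3,T4}
Step 13: wait(T1) -> count=0 queue=[T7,T2,T1] holders={T3,T4}
Step 14: wait(T6) -> count=0 queue=[T7,T2,T1,T6] holders={T3,T4}
Step 15: signal(T4) -> count=0 queue=[T2,T1,T6] holders={T3,T7}
Step 16: wait(T5) -> count=0 queue=[T2,T1,T6,T5] holders={T3,T7}
Final holders: {T3,T7} -> T1 not in holders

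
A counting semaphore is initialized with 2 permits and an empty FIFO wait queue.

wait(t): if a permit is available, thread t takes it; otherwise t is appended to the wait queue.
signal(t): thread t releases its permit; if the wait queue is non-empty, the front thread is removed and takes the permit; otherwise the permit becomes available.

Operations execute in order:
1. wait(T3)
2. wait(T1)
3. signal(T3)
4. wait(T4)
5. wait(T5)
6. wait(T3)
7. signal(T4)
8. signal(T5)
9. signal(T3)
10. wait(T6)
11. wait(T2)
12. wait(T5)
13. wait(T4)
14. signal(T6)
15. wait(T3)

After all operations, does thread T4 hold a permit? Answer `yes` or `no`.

Answer: no

Derivation:
Step 1: wait(T3) -> count=1 queue=[] holders={T3}
Step 2: wait(T1) -> count=0 queue=[] holders={T1,T3}
Step 3: signal(T3) -> count=1 queue=[] holders={T1}
Step 4: wait(T4) -> count=0 queue=[] holders={T1,T4}
Step 5: wait(T5) -> count=0 queue=[T5] holders={T1,T4}
Step 6: wait(T3) -> count=0 queue=[T5,T3] holders={T1,T4}
Step 7: signal(T4) -> count=0 queue=[T3] holders={T1,T5}
Step 8: signal(T5) -> count=0 queue=[] holders={T1,T3}
Step 9: signal(T3) -> count=1 queue=[] holders={T1}
Step 10: wait(T6) -> count=0 queue=[] holders={T1,T6}
Step 11: wait(T2) -> count=0 queue=[T2] holders={T1,T6}
Step 12: wait(T5) -> count=0 queue=[T2,T5] holders={T1,T6}
Step 13: wait(T4) -> count=0 queue=[T2,T5,T4] holders={T1,T6}
Step 14: signal(T6) -> count=0 queue=[T5,T4] holders={T1,T2}
Step 15: wait(T3) -> count=0 queue=[T5,T4,T3] holders={T1,T2}
Final holders: {T1,T2} -> T4 not in holders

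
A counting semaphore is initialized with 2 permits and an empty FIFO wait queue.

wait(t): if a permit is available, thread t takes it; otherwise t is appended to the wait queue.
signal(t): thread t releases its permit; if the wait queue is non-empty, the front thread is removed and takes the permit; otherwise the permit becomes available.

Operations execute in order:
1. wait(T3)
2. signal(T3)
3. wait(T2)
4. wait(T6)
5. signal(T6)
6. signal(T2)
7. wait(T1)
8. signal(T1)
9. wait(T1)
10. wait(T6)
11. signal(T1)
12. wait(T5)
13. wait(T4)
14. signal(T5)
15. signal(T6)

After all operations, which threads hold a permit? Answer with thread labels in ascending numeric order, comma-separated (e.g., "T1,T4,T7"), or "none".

Answer: T4

Derivation:
Step 1: wait(T3) -> count=1 queue=[] holders={T3}
Step 2: signal(T3) -> count=2 queue=[] holders={none}
Step 3: wait(T2) -> count=1 queue=[] holders={T2}
Step 4: wait(T6) -> count=0 queue=[] holders={T2,T6}
Step 5: signal(T6) -> count=1 queue=[] holders={T2}
Step 6: signal(T2) -> count=2 queue=[] holders={none}
Step 7: wait(T1) -> count=1 queue=[] holders={T1}
Step 8: signal(T1) -> count=2 queue=[] holders={none}
Step 9: wait(T1) -> count=1 queue=[] holders={T1}
Step 10: wait(T6) -> count=0 queue=[] holders={T1,T6}
Step 11: signal(T1) -> count=1 queue=[] holders={T6}
Step 12: wait(T5) -> count=0 queue=[] holders={T5,T6}
Step 13: wait(T4) -> count=0 queue=[T4] holders={T5,T6}
Step 14: signal(T5) -> count=0 queue=[] holders={T4,T6}
Step 15: signal(T6) -> count=1 queue=[] holders={T4}
Final holders: T4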